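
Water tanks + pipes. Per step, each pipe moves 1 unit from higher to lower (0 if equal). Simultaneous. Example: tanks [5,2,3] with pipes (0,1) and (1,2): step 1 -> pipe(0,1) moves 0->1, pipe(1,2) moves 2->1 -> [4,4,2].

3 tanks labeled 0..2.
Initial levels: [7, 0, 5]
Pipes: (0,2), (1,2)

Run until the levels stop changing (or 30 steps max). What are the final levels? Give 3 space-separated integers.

Answer: 4 4 4

Derivation:
Step 1: flows [0->2,2->1] -> levels [6 1 5]
Step 2: flows [0->2,2->1] -> levels [5 2 5]
Step 3: flows [0=2,2->1] -> levels [5 3 4]
Step 4: flows [0->2,2->1] -> levels [4 4 4]
Step 5: flows [0=2,1=2] -> levels [4 4 4]
  -> stable (no change)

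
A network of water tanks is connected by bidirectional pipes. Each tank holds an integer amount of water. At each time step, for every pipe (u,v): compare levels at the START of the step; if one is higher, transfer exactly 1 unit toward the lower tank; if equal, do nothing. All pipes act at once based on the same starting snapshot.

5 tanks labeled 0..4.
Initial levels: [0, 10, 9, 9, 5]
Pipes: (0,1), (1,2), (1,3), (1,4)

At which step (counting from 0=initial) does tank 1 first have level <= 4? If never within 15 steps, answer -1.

Step 1: flows [1->0,1->2,1->3,1->4] -> levels [1 6 10 10 6]
Step 2: flows [1->0,2->1,3->1,1=4] -> levels [2 7 9 9 6]
Step 3: flows [1->0,2->1,3->1,1->4] -> levels [3 7 8 8 7]
Step 4: flows [1->0,2->1,3->1,1=4] -> levels [4 8 7 7 7]
Step 5: flows [1->0,1->2,1->3,1->4] -> levels [5 4 8 8 8]
Tank 1 first reaches <=4 at step 5

Answer: 5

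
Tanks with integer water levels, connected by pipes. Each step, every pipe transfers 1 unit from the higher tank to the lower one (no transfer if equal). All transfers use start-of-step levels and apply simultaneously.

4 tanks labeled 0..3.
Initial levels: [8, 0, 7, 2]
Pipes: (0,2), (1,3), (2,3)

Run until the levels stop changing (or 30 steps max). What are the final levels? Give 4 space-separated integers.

Step 1: flows [0->2,3->1,2->3] -> levels [7 1 7 2]
Step 2: flows [0=2,3->1,2->3] -> levels [7 2 6 2]
Step 3: flows [0->2,1=3,2->3] -> levels [6 2 6 3]
Step 4: flows [0=2,3->1,2->3] -> levels [6 3 5 3]
Step 5: flows [0->2,1=3,2->3] -> levels [5 3 5 4]
Step 6: flows [0=2,3->1,2->3] -> levels [5 4 4 4]
Step 7: flows [0->2,1=3,2=3] -> levels [4 4 5 4]
Step 8: flows [2->0,1=3,2->3] -> levels [5 4 3 5]
Step 9: flows [0->2,3->1,3->2] -> levels [4 5 5 3]
Step 10: flows [2->0,1->3,2->3] -> levels [5 4 3 5]
  -> period-2 cycle: step 10 state = step 8 state; never stabilizes
  -> state at step 30: (30-8) mod 2 = 0, same as step 8 -> [5 4 3 5]

Answer: 5 4 3 5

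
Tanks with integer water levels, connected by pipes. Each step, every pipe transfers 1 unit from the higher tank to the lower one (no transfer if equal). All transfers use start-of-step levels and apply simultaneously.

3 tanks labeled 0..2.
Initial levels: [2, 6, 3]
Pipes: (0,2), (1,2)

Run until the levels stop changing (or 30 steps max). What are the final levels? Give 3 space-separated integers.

Answer: 3 3 5

Derivation:
Step 1: flows [2->0,1->2] -> levels [3 5 3]
Step 2: flows [0=2,1->2] -> levels [3 4 4]
Step 3: flows [2->0,1=2] -> levels [4 4 3]
Step 4: flows [0->2,1->2] -> levels [3 3 5]
Step 5: flows [2->0,2->1] -> levels [4 4 3]
  -> period-2 cycle: step 5 state = step 3 state; never stabilizes
  -> state at step 30: (30-3) mod 2 = 1, same as step 4 -> [3 3 5]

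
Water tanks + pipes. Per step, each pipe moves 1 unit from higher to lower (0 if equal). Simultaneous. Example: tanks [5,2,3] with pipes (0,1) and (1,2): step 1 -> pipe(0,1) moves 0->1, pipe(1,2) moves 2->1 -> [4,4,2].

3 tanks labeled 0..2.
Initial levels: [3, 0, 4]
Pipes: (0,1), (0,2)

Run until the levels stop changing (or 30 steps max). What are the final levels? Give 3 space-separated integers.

Step 1: flows [0->1,2->0] -> levels [3 1 3]
Step 2: flows [0->1,0=2] -> levels [2 2 3]
Step 3: flows [0=1,2->0] -> levels [3 2 2]
Step 4: flows [0->1,0->2] -> levels [1 3 3]
Step 5: flows [1->0,2->0] -> levels [3 2 2]
  -> period-2 cycle: step 5 state = step 3 state; never stabilizes
  -> state at step 30: (30-3) mod 2 = 1, same as step 4 -> [1 3 3]

Answer: 1 3 3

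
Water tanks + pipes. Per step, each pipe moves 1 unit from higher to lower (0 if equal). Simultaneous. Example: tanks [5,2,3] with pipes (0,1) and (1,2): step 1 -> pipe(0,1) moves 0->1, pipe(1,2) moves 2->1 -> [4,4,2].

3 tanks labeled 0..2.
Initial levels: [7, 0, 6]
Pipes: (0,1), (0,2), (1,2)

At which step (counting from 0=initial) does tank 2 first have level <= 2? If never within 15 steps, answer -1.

Step 1: flows [0->1,0->2,2->1] -> levels [5 2 6]
Step 2: flows [0->1,2->0,2->1] -> levels [5 4 4]
Step 3: flows [0->1,0->2,1=2] -> levels [3 5 5]
Step 4: flows [1->0,2->0,1=2] -> levels [5 4 4]
  -> period-2 cycle (repeats step 2); tank 2 never drops to <=2
Tank 2 never reaches <=2 within 15 steps

Answer: -1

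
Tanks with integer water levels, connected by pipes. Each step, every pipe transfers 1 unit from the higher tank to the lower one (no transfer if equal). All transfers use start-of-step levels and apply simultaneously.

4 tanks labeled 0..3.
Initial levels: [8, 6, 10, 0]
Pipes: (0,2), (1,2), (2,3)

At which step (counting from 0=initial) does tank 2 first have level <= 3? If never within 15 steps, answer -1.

Answer: -1

Derivation:
Step 1: flows [2->0,2->1,2->3] -> levels [9 7 7 1]
Step 2: flows [0->2,1=2,2->3] -> levels [8 7 7 2]
Step 3: flows [0->2,1=2,2->3] -> levels [7 7 7 3]
Step 4: flows [0=2,1=2,2->3] -> levels [7 7 6 4]
Step 5: flows [0->2,1->2,2->3] -> levels [6 6 7 5]
Step 6: flows [2->0,2->1,2->3] -> levels [7 7 4 6]
Step 7: flows [0->2,1->2,3->2] -> levels [6 6 7 5]
  -> period-2 cycle (repeats step 5); tank 2 never drops to <=3
Tank 2 never reaches <=3 within 15 steps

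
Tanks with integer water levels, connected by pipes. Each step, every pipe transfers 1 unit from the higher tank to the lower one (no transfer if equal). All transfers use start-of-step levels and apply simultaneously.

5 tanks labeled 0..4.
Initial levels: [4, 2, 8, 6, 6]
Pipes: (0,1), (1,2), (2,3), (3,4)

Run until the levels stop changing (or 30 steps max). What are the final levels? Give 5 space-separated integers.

Step 1: flows [0->1,2->1,2->3,3=4] -> levels [3 4 6 7 6]
Step 2: flows [1->0,2->1,3->2,3->4] -> levels [4 4 6 5 7]
Step 3: flows [0=1,2->1,2->3,4->3] -> levels [4 5 4 7 6]
Step 4: flows [1->0,1->2,3->2,3->4] -> levels [5 3 6 5 7]
Step 5: flows [0->1,2->1,2->3,4->3] -> levels [4 5 4 7 6]
  -> period-2 cycle: step 5 state = step 3 state; never stabilizes
  -> state at step 30: (30-3) mod 2 = 1, same as step 4 -> [5 3 6 5 7]

Answer: 5 3 6 5 7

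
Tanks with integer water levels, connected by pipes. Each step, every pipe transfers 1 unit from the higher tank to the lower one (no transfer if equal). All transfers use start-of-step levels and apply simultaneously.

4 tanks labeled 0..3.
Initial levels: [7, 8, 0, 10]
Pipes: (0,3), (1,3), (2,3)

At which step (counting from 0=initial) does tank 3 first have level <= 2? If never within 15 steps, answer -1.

Answer: -1

Derivation:
Step 1: flows [3->0,3->1,3->2] -> levels [8 9 1 7]
Step 2: flows [0->3,1->3,3->2] -> levels [7 8 2 8]
Step 3: flows [3->0,1=3,3->2] -> levels [8 8 3 6]
Step 4: flows [0->3,1->3,3->2] -> levels [7 7 4 7]
Step 5: flows [0=3,1=3,3->2] -> levels [7 7 5 6]
Step 6: flows [0->3,1->3,3->2] -> levels [6 6 6 7]
Step 7: flows [3->0,3->1,3->2] -> levels [7 7 7 4]
Step 8: flows [0->3,1->3,2->3] -> levels [6 6 6 7]
  -> period-2 cycle (repeats step 6); tank 3 never drops to <=2
Tank 3 never reaches <=2 within 15 steps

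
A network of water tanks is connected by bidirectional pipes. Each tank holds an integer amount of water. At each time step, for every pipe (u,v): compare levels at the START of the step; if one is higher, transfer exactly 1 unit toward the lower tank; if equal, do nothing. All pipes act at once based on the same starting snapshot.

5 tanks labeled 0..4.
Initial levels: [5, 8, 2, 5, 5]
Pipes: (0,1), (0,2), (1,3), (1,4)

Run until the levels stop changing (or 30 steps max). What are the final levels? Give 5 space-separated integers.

Answer: 3 7 5 5 5

Derivation:
Step 1: flows [1->0,0->2,1->3,1->4] -> levels [5 5 3 6 6]
Step 2: flows [0=1,0->2,3->1,4->1] -> levels [4 7 4 5 5]
Step 3: flows [1->0,0=2,1->3,1->4] -> levels [5 4 4 6 6]
Step 4: flows [0->1,0->2,3->1,4->1] -> levels [3 7 5 5 5]
Step 5: flows [1->0,2->0,1->3,1->4] -> levels [5 4 4 6 6]
  -> period-2 cycle: step 5 state = step 3 state; never stabilizes
  -> state at step 30: (30-3) mod 2 = 1, same as step 4 -> [3 7 5 5 5]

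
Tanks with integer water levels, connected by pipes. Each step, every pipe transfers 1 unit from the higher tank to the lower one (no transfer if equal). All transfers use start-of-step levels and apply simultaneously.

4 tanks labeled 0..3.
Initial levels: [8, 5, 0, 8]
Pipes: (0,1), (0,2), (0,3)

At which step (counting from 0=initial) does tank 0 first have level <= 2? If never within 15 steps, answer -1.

Step 1: flows [0->1,0->2,0=3] -> levels [6 6 1 8]
Step 2: flows [0=1,0->2,3->0] -> levels [6 6 2 7]
Step 3: flows [0=1,0->2,3->0] -> levels [6 6 3 6]
Step 4: flows [0=1,0->2,0=3] -> levels [5 6 4 6]
Step 5: flows [1->0,0->2,3->0] -> levels [6 5 5 5]
Step 6: flows [0->1,0->2,0->3] -> levels [3 6 6 6]
Step 7: flows [1->0,2->0,3->0] -> levels [6 5 5 5]
  -> period-2 cycle (repeats step 5); tank 0 never drops to <=2
Tank 0 never reaches <=2 within 15 steps

Answer: -1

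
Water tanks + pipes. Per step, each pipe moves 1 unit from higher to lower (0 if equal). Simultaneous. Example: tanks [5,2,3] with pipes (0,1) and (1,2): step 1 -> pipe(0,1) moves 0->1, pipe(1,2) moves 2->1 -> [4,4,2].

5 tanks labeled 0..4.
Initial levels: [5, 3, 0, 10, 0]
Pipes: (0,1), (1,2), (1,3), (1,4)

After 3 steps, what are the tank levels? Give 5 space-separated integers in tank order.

Step 1: flows [0->1,1->2,3->1,1->4] -> levels [4 3 1 9 1]
Step 2: flows [0->1,1->2,3->1,1->4] -> levels [3 3 2 8 2]
Step 3: flows [0=1,1->2,3->1,1->4] -> levels [3 2 3 7 3]

Answer: 3 2 3 7 3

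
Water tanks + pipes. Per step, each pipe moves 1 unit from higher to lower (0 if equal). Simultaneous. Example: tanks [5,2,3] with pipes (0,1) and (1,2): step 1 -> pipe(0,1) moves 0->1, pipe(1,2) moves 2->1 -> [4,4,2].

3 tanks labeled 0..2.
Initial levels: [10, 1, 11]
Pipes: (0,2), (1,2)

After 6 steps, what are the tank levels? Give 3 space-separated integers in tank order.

Answer: 8 7 7

Derivation:
Step 1: flows [2->0,2->1] -> levels [11 2 9]
Step 2: flows [0->2,2->1] -> levels [10 3 9]
Step 3: flows [0->2,2->1] -> levels [9 4 9]
Step 4: flows [0=2,2->1] -> levels [9 5 8]
Step 5: flows [0->2,2->1] -> levels [8 6 8]
Step 6: flows [0=2,2->1] -> levels [8 7 7]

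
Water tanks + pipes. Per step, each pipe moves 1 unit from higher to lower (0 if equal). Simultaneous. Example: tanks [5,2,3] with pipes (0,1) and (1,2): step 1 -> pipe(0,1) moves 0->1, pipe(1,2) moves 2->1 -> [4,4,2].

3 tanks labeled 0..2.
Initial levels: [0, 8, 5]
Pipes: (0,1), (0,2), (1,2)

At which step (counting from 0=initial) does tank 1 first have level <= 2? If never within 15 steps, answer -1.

Answer: -1

Derivation:
Step 1: flows [1->0,2->0,1->2] -> levels [2 6 5]
Step 2: flows [1->0,2->0,1->2] -> levels [4 4 5]
Step 3: flows [0=1,2->0,2->1] -> levels [5 5 3]
Step 4: flows [0=1,0->2,1->2] -> levels [4 4 5]
  -> period-2 cycle (repeats step 2); tank 1 never drops to <=2
Tank 1 never reaches <=2 within 15 steps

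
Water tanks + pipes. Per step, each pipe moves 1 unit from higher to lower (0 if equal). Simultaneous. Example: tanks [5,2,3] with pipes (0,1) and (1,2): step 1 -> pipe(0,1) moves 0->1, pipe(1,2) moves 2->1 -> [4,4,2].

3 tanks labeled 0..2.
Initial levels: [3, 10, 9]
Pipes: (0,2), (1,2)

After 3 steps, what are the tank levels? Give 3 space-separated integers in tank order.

Answer: 6 8 8

Derivation:
Step 1: flows [2->0,1->2] -> levels [4 9 9]
Step 2: flows [2->0,1=2] -> levels [5 9 8]
Step 3: flows [2->0,1->2] -> levels [6 8 8]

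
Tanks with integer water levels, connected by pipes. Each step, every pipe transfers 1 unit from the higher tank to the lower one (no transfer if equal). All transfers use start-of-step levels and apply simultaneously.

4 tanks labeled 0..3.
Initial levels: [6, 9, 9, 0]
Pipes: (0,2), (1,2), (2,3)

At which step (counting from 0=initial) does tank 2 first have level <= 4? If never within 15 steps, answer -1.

Step 1: flows [2->0,1=2,2->3] -> levels [7 9 7 1]
Step 2: flows [0=2,1->2,2->3] -> levels [7 8 7 2]
Step 3: flows [0=2,1->2,2->3] -> levels [7 7 7 3]
Step 4: flows [0=2,1=2,2->3] -> levels [7 7 6 4]
Step 5: flows [0->2,1->2,2->3] -> levels [6 6 7 5]
Step 6: flows [2->0,2->1,2->3] -> levels [7 7 4 6]
Tank 2 first reaches <=4 at step 6

Answer: 6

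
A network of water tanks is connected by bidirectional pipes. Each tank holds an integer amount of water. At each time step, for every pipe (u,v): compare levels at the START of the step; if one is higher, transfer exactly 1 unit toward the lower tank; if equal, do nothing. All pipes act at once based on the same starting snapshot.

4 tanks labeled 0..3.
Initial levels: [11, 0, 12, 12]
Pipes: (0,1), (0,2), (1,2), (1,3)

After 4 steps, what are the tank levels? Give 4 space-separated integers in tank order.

Answer: 8 8 10 9

Derivation:
Step 1: flows [0->1,2->0,2->1,3->1] -> levels [11 3 10 11]
Step 2: flows [0->1,0->2,2->1,3->1] -> levels [9 6 10 10]
Step 3: flows [0->1,2->0,2->1,3->1] -> levels [9 9 8 9]
Step 4: flows [0=1,0->2,1->2,1=3] -> levels [8 8 10 9]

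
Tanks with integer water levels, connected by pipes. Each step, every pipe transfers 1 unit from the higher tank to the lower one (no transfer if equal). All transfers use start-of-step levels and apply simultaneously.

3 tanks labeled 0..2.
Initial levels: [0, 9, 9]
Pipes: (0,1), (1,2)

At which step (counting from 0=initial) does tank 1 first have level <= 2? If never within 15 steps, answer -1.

Step 1: flows [1->0,1=2] -> levels [1 8 9]
Step 2: flows [1->0,2->1] -> levels [2 8 8]
Step 3: flows [1->0,1=2] -> levels [3 7 8]
Step 4: flows [1->0,2->1] -> levels [4 7 7]
Step 5: flows [1->0,1=2] -> levels [5 6 7]
Step 6: flows [1->0,2->1] -> levels [6 6 6]
Step 7: flows [0=1,1=2] -> levels [6 6 6]
  -> stable; tank 1 stays at 6 > 2
Tank 1 never reaches <=2 within 15 steps

Answer: -1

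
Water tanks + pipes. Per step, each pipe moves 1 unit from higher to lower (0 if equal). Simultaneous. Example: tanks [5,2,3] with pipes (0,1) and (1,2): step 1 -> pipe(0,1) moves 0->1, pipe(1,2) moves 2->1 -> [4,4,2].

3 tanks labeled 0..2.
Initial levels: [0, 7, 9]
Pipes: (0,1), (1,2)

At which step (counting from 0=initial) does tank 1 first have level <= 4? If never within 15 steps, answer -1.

Answer: 7

Derivation:
Step 1: flows [1->0,2->1] -> levels [1 7 8]
Step 2: flows [1->0,2->1] -> levels [2 7 7]
Step 3: flows [1->0,1=2] -> levels [3 6 7]
Step 4: flows [1->0,2->1] -> levels [4 6 6]
Step 5: flows [1->0,1=2] -> levels [5 5 6]
Step 6: flows [0=1,2->1] -> levels [5 6 5]
Step 7: flows [1->0,1->2] -> levels [6 4 6]
Tank 1 first reaches <=4 at step 7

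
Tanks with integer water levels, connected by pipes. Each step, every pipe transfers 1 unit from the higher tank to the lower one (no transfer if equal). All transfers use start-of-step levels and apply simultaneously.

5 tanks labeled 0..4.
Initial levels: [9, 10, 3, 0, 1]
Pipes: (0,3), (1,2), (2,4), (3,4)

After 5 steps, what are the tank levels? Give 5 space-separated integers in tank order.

Step 1: flows [0->3,1->2,2->4,4->3] -> levels [8 9 3 2 1]
Step 2: flows [0->3,1->2,2->4,3->4] -> levels [7 8 3 2 3]
Step 3: flows [0->3,1->2,2=4,4->3] -> levels [6 7 4 4 2]
Step 4: flows [0->3,1->2,2->4,3->4] -> levels [5 6 4 4 4]
Step 5: flows [0->3,1->2,2=4,3=4] -> levels [4 5 5 5 4]

Answer: 4 5 5 5 4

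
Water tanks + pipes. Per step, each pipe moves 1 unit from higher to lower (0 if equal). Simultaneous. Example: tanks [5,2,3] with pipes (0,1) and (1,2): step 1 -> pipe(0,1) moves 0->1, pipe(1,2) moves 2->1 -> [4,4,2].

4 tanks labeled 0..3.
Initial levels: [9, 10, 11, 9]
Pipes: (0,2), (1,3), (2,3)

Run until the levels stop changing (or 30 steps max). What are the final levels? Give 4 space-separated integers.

Step 1: flows [2->0,1->3,2->3] -> levels [10 9 9 11]
Step 2: flows [0->2,3->1,3->2] -> levels [9 10 11 9]
  -> period-2 cycle: step 2 state = step 0 state; never stabilizes
  -> state at step 30: (30-0) mod 2 = 0, same as step 0 -> [9 10 11 9]

Answer: 9 10 11 9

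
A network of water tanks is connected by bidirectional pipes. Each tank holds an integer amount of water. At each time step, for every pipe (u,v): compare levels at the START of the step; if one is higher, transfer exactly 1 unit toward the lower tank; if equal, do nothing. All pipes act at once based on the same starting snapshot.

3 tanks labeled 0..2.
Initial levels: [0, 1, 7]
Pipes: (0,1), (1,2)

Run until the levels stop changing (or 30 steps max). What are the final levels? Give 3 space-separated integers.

Step 1: flows [1->0,2->1] -> levels [1 1 6]
Step 2: flows [0=1,2->1] -> levels [1 2 5]
Step 3: flows [1->0,2->1] -> levels [2 2 4]
Step 4: flows [0=1,2->1] -> levels [2 3 3]
Step 5: flows [1->0,1=2] -> levels [3 2 3]
Step 6: flows [0->1,2->1] -> levels [2 4 2]
Step 7: flows [1->0,1->2] -> levels [3 2 3]
  -> period-2 cycle: step 7 state = step 5 state; never stabilizes
  -> state at step 30: (30-5) mod 2 = 1, same as step 6 -> [2 4 2]

Answer: 2 4 2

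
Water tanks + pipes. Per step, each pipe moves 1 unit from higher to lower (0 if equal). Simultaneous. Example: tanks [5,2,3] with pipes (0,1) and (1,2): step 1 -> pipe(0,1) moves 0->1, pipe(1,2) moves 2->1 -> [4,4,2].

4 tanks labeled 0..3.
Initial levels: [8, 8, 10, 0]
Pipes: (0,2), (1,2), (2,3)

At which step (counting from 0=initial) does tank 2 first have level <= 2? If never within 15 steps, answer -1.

Step 1: flows [2->0,2->1,2->3] -> levels [9 9 7 1]
Step 2: flows [0->2,1->2,2->3] -> levels [8 8 8 2]
Step 3: flows [0=2,1=2,2->3] -> levels [8 8 7 3]
Step 4: flows [0->2,1->2,2->3] -> levels [7 7 8 4]
Step 5: flows [2->0,2->1,2->3] -> levels [8 8 5 5]
Step 6: flows [0->2,1->2,2=3] -> levels [7 7 7 5]
Step 7: flows [0=2,1=2,2->3] -> levels [7 7 6 6]
Step 8: flows [0->2,1->2,2=3] -> levels [6 6 8 6]
Step 9: flows [2->0,2->1,2->3] -> levels [7 7 5 7]
Step 10: flows [0->2,1->2,3->2] -> levels [6 6 8 6]
  -> period-2 cycle (repeats step 8); tank 2 never drops to <=2
Tank 2 never reaches <=2 within 15 steps

Answer: -1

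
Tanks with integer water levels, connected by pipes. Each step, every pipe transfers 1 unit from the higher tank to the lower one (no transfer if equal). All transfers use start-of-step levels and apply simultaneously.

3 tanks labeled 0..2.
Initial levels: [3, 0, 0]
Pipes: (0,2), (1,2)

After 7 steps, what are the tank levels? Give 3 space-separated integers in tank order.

Answer: 1 1 1

Derivation:
Step 1: flows [0->2,1=2] -> levels [2 0 1]
Step 2: flows [0->2,2->1] -> levels [1 1 1]
Step 3: flows [0=2,1=2] -> levels [1 1 1]
  -> stable; steps 4..7 unchanged -> [1 1 1]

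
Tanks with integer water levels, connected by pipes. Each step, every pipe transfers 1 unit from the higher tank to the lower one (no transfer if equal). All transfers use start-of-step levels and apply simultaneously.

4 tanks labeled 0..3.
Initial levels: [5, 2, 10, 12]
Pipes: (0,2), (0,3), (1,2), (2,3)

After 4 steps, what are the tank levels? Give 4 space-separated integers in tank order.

Step 1: flows [2->0,3->0,2->1,3->2] -> levels [7 3 9 10]
Step 2: flows [2->0,3->0,2->1,3->2] -> levels [9 4 8 8]
Step 3: flows [0->2,0->3,2->1,2=3] -> levels [7 5 8 9]
Step 4: flows [2->0,3->0,2->1,3->2] -> levels [9 6 7 7]

Answer: 9 6 7 7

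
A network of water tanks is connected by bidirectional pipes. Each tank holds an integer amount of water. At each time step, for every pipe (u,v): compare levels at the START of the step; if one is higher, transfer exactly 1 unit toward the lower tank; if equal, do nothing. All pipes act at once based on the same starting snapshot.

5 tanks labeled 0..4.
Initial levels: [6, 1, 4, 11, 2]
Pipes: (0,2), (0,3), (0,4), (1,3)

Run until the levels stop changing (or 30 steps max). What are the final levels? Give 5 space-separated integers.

Answer: 7 5 4 4 4

Derivation:
Step 1: flows [0->2,3->0,0->4,3->1] -> levels [5 2 5 9 3]
Step 2: flows [0=2,3->0,0->4,3->1] -> levels [5 3 5 7 4]
Step 3: flows [0=2,3->0,0->4,3->1] -> levels [5 4 5 5 5]
Step 4: flows [0=2,0=3,0=4,3->1] -> levels [5 5 5 4 5]
Step 5: flows [0=2,0->3,0=4,1->3] -> levels [4 4 5 6 5]
Step 6: flows [2->0,3->0,4->0,3->1] -> levels [7 5 4 4 4]
Step 7: flows [0->2,0->3,0->4,1->3] -> levels [4 4 5 6 5]
  -> period-2 cycle: step 7 state = step 5 state; never stabilizes
  -> state at step 30: (30-5) mod 2 = 1, same as step 6 -> [7 5 4 4 4]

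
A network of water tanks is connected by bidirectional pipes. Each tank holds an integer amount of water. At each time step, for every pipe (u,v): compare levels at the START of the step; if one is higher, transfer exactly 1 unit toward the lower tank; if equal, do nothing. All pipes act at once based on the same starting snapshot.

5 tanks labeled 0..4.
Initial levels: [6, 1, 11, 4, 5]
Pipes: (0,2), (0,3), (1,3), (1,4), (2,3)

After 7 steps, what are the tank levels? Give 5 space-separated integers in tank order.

Step 1: flows [2->0,0->3,3->1,4->1,2->3] -> levels [6 3 9 5 4]
Step 2: flows [2->0,0->3,3->1,4->1,2->3] -> levels [6 5 7 6 3]
Step 3: flows [2->0,0=3,3->1,1->4,2->3] -> levels [7 5 5 6 4]
Step 4: flows [0->2,0->3,3->1,1->4,3->2] -> levels [5 5 7 5 5]
Step 5: flows [2->0,0=3,1=3,1=4,2->3] -> levels [6 5 5 6 5]
Step 6: flows [0->2,0=3,3->1,1=4,3->2] -> levels [5 6 7 4 5]
Step 7: flows [2->0,0->3,1->3,1->4,2->3] -> levels [5 4 5 7 6]

Answer: 5 4 5 7 6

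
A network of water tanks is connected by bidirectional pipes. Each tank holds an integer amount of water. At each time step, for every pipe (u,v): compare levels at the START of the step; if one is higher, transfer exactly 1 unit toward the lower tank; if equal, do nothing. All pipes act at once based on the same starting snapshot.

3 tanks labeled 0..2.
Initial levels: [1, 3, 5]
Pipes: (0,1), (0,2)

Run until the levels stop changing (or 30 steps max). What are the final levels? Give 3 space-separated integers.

Step 1: flows [1->0,2->0] -> levels [3 2 4]
Step 2: flows [0->1,2->0] -> levels [3 3 3]
Step 3: flows [0=1,0=2] -> levels [3 3 3]
  -> stable (no change)

Answer: 3 3 3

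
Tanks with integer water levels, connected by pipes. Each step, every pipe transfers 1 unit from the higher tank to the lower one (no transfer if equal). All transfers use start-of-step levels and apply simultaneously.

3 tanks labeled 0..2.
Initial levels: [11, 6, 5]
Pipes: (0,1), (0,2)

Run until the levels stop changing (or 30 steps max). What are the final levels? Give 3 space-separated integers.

Step 1: flows [0->1,0->2] -> levels [9 7 6]
Step 2: flows [0->1,0->2] -> levels [7 8 7]
Step 3: flows [1->0,0=2] -> levels [8 7 7]
Step 4: flows [0->1,0->2] -> levels [6 8 8]
Step 5: flows [1->0,2->0] -> levels [8 7 7]
  -> period-2 cycle: step 5 state = step 3 state; never stabilizes
  -> state at step 30: (30-3) mod 2 = 1, same as step 4 -> [6 8 8]

Answer: 6 8 8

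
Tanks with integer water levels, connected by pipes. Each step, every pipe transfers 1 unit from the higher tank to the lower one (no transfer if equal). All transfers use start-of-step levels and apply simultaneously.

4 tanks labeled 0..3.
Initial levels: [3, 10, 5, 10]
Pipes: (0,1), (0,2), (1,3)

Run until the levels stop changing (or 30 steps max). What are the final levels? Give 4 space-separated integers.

Step 1: flows [1->0,2->0,1=3] -> levels [5 9 4 10]
Step 2: flows [1->0,0->2,3->1] -> levels [5 9 5 9]
Step 3: flows [1->0,0=2,1=3] -> levels [6 8 5 9]
Step 4: flows [1->0,0->2,3->1] -> levels [6 8 6 8]
Step 5: flows [1->0,0=2,1=3] -> levels [7 7 6 8]
Step 6: flows [0=1,0->2,3->1] -> levels [6 8 7 7]
Step 7: flows [1->0,2->0,1->3] -> levels [8 6 6 8]
Step 8: flows [0->1,0->2,3->1] -> levels [6 8 7 7]
  -> period-2 cycle: step 8 state = step 6 state; never stabilizes
  -> state at step 30: (30-6) mod 2 = 0, same as step 6 -> [6 8 7 7]

Answer: 6 8 7 7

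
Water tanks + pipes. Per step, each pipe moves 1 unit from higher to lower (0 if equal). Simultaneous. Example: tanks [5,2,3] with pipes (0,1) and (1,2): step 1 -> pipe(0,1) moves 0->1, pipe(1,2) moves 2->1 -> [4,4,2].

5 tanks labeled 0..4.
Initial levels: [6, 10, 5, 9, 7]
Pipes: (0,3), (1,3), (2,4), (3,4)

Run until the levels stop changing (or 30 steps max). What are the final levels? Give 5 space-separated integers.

Answer: 8 8 7 6 8

Derivation:
Step 1: flows [3->0,1->3,4->2,3->4] -> levels [7 9 6 8 7]
Step 2: flows [3->0,1->3,4->2,3->4] -> levels [8 8 7 7 7]
Step 3: flows [0->3,1->3,2=4,3=4] -> levels [7 7 7 9 7]
Step 4: flows [3->0,3->1,2=4,3->4] -> levels [8 8 7 6 8]
Step 5: flows [0->3,1->3,4->2,4->3] -> levels [7 7 8 9 6]
Step 6: flows [3->0,3->1,2->4,3->4] -> levels [8 8 7 6 8]
  -> period-2 cycle: step 6 state = step 4 state; never stabilizes
  -> state at step 30: (30-4) mod 2 = 0, same as step 4 -> [8 8 7 6 8]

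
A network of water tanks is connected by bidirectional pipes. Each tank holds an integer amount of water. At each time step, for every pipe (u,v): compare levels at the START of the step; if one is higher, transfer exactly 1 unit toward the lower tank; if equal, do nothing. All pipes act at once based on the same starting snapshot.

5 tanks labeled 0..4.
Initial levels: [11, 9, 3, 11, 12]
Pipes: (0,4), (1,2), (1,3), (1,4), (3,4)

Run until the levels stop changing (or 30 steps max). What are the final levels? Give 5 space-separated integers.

Step 1: flows [4->0,1->2,3->1,4->1,4->3] -> levels [12 10 4 11 9]
Step 2: flows [0->4,1->2,3->1,1->4,3->4] -> levels [11 9 5 9 12]
Step 3: flows [4->0,1->2,1=3,4->1,4->3] -> levels [12 9 6 10 9]
Step 4: flows [0->4,1->2,3->1,1=4,3->4] -> levels [11 9 7 8 11]
Step 5: flows [0=4,1->2,1->3,4->1,4->3] -> levels [11 8 8 10 9]
Step 6: flows [0->4,1=2,3->1,4->1,3->4] -> levels [10 10 8 8 10]
Step 7: flows [0=4,1->2,1->3,1=4,4->3] -> levels [10 8 9 10 9]
Step 8: flows [0->4,2->1,3->1,4->1,3->4] -> levels [9 11 8 8 10]
Step 9: flows [4->0,1->2,1->3,1->4,4->3] -> levels [10 8 9 10 9]
  -> period-2 cycle: step 9 state = step 7 state; never stabilizes
  -> state at step 30: (30-7) mod 2 = 1, same as step 8 -> [9 11 8 8 10]

Answer: 9 11 8 8 10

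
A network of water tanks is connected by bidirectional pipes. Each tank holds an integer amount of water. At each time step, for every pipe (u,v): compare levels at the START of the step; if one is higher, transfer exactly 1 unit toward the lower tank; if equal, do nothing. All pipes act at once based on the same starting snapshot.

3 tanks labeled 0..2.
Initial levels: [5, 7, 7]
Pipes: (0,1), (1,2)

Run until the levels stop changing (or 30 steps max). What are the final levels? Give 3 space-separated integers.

Step 1: flows [1->0,1=2] -> levels [6 6 7]
Step 2: flows [0=1,2->1] -> levels [6 7 6]
Step 3: flows [1->0,1->2] -> levels [7 5 7]
Step 4: flows [0->1,2->1] -> levels [6 7 6]
  -> period-2 cycle: step 4 state = step 2 state; never stabilizes
  -> state at step 30: (30-2) mod 2 = 0, same as step 2 -> [6 7 6]

Answer: 6 7 6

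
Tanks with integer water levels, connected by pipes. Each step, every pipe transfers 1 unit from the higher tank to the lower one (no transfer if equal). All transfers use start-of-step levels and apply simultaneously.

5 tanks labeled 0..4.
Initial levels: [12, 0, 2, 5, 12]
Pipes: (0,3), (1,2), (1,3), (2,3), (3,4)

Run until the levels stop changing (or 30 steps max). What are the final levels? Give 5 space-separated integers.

Answer: 7 6 6 5 7

Derivation:
Step 1: flows [0->3,2->1,3->1,3->2,4->3] -> levels [11 2 2 5 11]
Step 2: flows [0->3,1=2,3->1,3->2,4->3] -> levels [10 3 3 5 10]
Step 3: flows [0->3,1=2,3->1,3->2,4->3] -> levels [9 4 4 5 9]
Step 4: flows [0->3,1=2,3->1,3->2,4->3] -> levels [8 5 5 5 8]
Step 5: flows [0->3,1=2,1=3,2=3,4->3] -> levels [7 5 5 7 7]
Step 6: flows [0=3,1=2,3->1,3->2,3=4] -> levels [7 6 6 5 7]
Step 7: flows [0->3,1=2,1->3,2->3,4->3] -> levels [6 5 5 9 6]
Step 8: flows [3->0,1=2,3->1,3->2,3->4] -> levels [7 6 6 5 7]
  -> period-2 cycle: step 8 state = step 6 state; never stabilizes
  -> state at step 30: (30-6) mod 2 = 0, same as step 6 -> [7 6 6 5 7]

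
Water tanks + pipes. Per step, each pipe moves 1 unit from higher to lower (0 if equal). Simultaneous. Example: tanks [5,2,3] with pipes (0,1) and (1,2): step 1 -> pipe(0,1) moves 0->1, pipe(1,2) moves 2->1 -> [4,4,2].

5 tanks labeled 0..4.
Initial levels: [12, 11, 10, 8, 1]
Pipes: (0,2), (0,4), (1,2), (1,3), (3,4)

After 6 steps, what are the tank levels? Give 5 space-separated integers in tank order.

Step 1: flows [0->2,0->4,1->2,1->3,3->4] -> levels [10 9 12 8 3]
Step 2: flows [2->0,0->4,2->1,1->3,3->4] -> levels [10 9 10 8 5]
Step 3: flows [0=2,0->4,2->1,1->3,3->4] -> levels [9 9 9 8 7]
Step 4: flows [0=2,0->4,1=2,1->3,3->4] -> levels [8 8 9 8 9]
Step 5: flows [2->0,4->0,2->1,1=3,4->3] -> levels [10 9 7 9 7]
Step 6: flows [0->2,0->4,1->2,1=3,3->4] -> levels [8 8 9 8 9]

Answer: 8 8 9 8 9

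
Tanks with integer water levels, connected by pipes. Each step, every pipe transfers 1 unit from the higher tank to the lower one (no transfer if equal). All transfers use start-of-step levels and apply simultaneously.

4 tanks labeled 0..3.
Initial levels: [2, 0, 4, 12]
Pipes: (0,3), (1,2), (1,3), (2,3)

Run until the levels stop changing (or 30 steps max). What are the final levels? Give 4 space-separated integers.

Step 1: flows [3->0,2->1,3->1,3->2] -> levels [3 2 4 9]
Step 2: flows [3->0,2->1,3->1,3->2] -> levels [4 4 4 6]
Step 3: flows [3->0,1=2,3->1,3->2] -> levels [5 5 5 3]
Step 4: flows [0->3,1=2,1->3,2->3] -> levels [4 4 4 6]
  -> period-2 cycle: step 4 state = step 2 state; never stabilizes
  -> state at step 30: (30-2) mod 2 = 0, same as step 2 -> [4 4 4 6]

Answer: 4 4 4 6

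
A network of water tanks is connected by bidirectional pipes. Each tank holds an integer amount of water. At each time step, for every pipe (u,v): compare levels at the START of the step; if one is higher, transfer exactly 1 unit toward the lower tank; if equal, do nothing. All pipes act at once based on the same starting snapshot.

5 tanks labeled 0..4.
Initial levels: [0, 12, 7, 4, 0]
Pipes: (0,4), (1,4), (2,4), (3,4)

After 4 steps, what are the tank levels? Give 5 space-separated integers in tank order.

Answer: 3 8 4 4 4

Derivation:
Step 1: flows [0=4,1->4,2->4,3->4] -> levels [0 11 6 3 3]
Step 2: flows [4->0,1->4,2->4,3=4] -> levels [1 10 5 3 4]
Step 3: flows [4->0,1->4,2->4,4->3] -> levels [2 9 4 4 4]
Step 4: flows [4->0,1->4,2=4,3=4] -> levels [3 8 4 4 4]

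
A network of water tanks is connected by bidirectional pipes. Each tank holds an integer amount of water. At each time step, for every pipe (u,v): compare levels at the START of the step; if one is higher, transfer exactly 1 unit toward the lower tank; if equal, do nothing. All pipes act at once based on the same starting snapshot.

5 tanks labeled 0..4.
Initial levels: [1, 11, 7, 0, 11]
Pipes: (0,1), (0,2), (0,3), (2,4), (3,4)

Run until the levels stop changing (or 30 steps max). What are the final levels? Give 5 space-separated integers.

Answer: 8 6 5 5 6

Derivation:
Step 1: flows [1->0,2->0,0->3,4->2,4->3] -> levels [2 10 7 2 9]
Step 2: flows [1->0,2->0,0=3,4->2,4->3] -> levels [4 9 7 3 7]
Step 3: flows [1->0,2->0,0->3,2=4,4->3] -> levels [5 8 6 5 6]
Step 4: flows [1->0,2->0,0=3,2=4,4->3] -> levels [7 7 5 6 5]
Step 5: flows [0=1,0->2,0->3,2=4,3->4] -> levels [5 7 6 6 6]
Step 6: flows [1->0,2->0,3->0,2=4,3=4] -> levels [8 6 5 5 6]
Step 7: flows [0->1,0->2,0->3,4->2,4->3] -> levels [5 7 7 7 4]
Step 8: flows [1->0,2->0,3->0,2->4,3->4] -> levels [8 6 5 5 6]
  -> period-2 cycle: step 8 state = step 6 state; never stabilizes
  -> state at step 30: (30-6) mod 2 = 0, same as step 6 -> [8 6 5 5 6]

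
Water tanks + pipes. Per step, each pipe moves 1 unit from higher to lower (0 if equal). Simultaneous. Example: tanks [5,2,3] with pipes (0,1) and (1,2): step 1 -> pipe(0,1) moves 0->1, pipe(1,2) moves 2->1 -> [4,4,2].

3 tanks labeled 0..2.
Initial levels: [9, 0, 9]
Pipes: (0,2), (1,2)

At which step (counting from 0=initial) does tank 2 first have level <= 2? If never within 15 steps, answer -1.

Answer: -1

Derivation:
Step 1: flows [0=2,2->1] -> levels [9 1 8]
Step 2: flows [0->2,2->1] -> levels [8 2 8]
Step 3: flows [0=2,2->1] -> levels [8 3 7]
Step 4: flows [0->2,2->1] -> levels [7 4 7]
Step 5: flows [0=2,2->1] -> levels [7 5 6]
Step 6: flows [0->2,2->1] -> levels [6 6 6]
Step 7: flows [0=2,1=2] -> levels [6 6 6]
  -> stable; tank 2 stays at 6 > 2
Tank 2 never reaches <=2 within 15 steps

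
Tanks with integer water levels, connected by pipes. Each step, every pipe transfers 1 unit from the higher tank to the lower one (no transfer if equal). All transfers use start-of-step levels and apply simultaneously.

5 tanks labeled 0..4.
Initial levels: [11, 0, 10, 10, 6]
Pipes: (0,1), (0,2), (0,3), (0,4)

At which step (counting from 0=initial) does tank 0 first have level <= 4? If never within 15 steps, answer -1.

Answer: -1

Derivation:
Step 1: flows [0->1,0->2,0->3,0->4] -> levels [7 1 11 11 7]
Step 2: flows [0->1,2->0,3->0,0=4] -> levels [8 2 10 10 7]
Step 3: flows [0->1,2->0,3->0,0->4] -> levels [8 3 9 9 8]
Step 4: flows [0->1,2->0,3->0,0=4] -> levels [9 4 8 8 8]
Step 5: flows [0->1,0->2,0->3,0->4] -> levels [5 5 9 9 9]
Step 6: flows [0=1,2->0,3->0,4->0] -> levels [8 5 8 8 8]
Step 7: flows [0->1,0=2,0=3,0=4] -> levels [7 6 8 8 8]
Step 8: flows [0->1,2->0,3->0,4->0] -> levels [9 7 7 7 7]
Step 9: flows [0->1,0->2,0->3,0->4] -> levels [5 8 8 8 8]
Step 10: flows [1->0,2->0,3->0,4->0] -> levels [9 7 7 7 7]
  -> period-2 cycle (repeats step 8); tank 0 never drops to <=4
Tank 0 never reaches <=4 within 15 steps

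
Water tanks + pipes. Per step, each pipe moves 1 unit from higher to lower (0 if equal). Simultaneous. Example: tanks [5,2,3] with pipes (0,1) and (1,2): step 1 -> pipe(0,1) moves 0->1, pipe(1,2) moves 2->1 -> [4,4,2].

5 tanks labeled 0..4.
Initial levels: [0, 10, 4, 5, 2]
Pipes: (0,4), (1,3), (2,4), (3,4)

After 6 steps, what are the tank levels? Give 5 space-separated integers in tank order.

Step 1: flows [4->0,1->3,2->4,3->4] -> levels [1 9 3 5 3]
Step 2: flows [4->0,1->3,2=4,3->4] -> levels [2 8 3 5 3]
Step 3: flows [4->0,1->3,2=4,3->4] -> levels [3 7 3 5 3]
Step 4: flows [0=4,1->3,2=4,3->4] -> levels [3 6 3 5 4]
Step 5: flows [4->0,1->3,4->2,3->4] -> levels [4 5 4 5 3]
Step 6: flows [0->4,1=3,2->4,3->4] -> levels [3 5 3 4 6]

Answer: 3 5 3 4 6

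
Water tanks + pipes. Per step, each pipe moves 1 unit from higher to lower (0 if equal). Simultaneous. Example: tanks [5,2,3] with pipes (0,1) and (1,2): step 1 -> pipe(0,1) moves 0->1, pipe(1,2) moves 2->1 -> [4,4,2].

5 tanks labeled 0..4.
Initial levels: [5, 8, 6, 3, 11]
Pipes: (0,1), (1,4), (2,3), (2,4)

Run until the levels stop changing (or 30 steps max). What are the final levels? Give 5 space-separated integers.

Answer: 7 8 7 6 5

Derivation:
Step 1: flows [1->0,4->1,2->3,4->2] -> levels [6 8 6 4 9]
Step 2: flows [1->0,4->1,2->3,4->2] -> levels [7 8 6 5 7]
Step 3: flows [1->0,1->4,2->3,4->2] -> levels [8 6 6 6 7]
Step 4: flows [0->1,4->1,2=3,4->2] -> levels [7 8 7 6 5]
Step 5: flows [1->0,1->4,2->3,2->4] -> levels [8 6 5 7 7]
Step 6: flows [0->1,4->1,3->2,4->2] -> levels [7 8 7 6 5]
  -> period-2 cycle: step 6 state = step 4 state; never stabilizes
  -> state at step 30: (30-4) mod 2 = 0, same as step 4 -> [7 8 7 6 5]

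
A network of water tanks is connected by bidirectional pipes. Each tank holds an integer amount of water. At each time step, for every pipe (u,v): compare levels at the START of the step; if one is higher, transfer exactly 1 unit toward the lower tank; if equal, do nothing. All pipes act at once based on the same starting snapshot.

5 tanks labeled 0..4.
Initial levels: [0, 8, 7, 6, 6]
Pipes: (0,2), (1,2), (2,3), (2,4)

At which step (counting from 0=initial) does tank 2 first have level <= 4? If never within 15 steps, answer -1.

Answer: 3

Derivation:
Step 1: flows [2->0,1->2,2->3,2->4] -> levels [1 7 5 7 7]
Step 2: flows [2->0,1->2,3->2,4->2] -> levels [2 6 7 6 6]
Step 3: flows [2->0,2->1,2->3,2->4] -> levels [3 7 3 7 7]
Tank 2 first reaches <=4 at step 3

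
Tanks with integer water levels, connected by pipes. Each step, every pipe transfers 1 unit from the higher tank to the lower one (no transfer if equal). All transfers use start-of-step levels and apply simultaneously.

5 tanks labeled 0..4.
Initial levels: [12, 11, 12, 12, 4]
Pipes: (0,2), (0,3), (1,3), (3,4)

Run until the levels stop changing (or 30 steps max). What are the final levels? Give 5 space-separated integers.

Answer: 10 10 12 11 8

Derivation:
Step 1: flows [0=2,0=3,3->1,3->4] -> levels [12 12 12 10 5]
Step 2: flows [0=2,0->3,1->3,3->4] -> levels [11 11 12 11 6]
Step 3: flows [2->0,0=3,1=3,3->4] -> levels [12 11 11 10 7]
Step 4: flows [0->2,0->3,1->3,3->4] -> levels [10 10 12 11 8]
Step 5: flows [2->0,3->0,3->1,3->4] -> levels [12 11 11 8 9]
Step 6: flows [0->2,0->3,1->3,4->3] -> levels [10 10 12 11 8]
  -> period-2 cycle: step 6 state = step 4 state; never stabilizes
  -> state at step 30: (30-4) mod 2 = 0, same as step 4 -> [10 10 12 11 8]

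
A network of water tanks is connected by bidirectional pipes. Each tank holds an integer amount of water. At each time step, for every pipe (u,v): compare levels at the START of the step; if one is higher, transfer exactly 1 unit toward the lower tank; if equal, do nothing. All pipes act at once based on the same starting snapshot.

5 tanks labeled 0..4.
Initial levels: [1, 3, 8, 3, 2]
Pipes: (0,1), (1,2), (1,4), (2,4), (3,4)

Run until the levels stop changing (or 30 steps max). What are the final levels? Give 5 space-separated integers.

Answer: 3 4 2 3 5

Derivation:
Step 1: flows [1->0,2->1,1->4,2->4,3->4] -> levels [2 2 6 2 5]
Step 2: flows [0=1,2->1,4->1,2->4,4->3] -> levels [2 4 4 3 4]
Step 3: flows [1->0,1=2,1=4,2=4,4->3] -> levels [3 3 4 4 3]
Step 4: flows [0=1,2->1,1=4,2->4,3->4] -> levels [3 4 2 3 5]
Step 5: flows [1->0,1->2,4->1,4->2,4->3] -> levels [4 3 4 4 2]
Step 6: flows [0->1,2->1,1->4,2->4,3->4] -> levels [3 4 2 3 5]
  -> period-2 cycle: step 6 state = step 4 state; never stabilizes
  -> state at step 30: (30-4) mod 2 = 0, same as step 4 -> [3 4 2 3 5]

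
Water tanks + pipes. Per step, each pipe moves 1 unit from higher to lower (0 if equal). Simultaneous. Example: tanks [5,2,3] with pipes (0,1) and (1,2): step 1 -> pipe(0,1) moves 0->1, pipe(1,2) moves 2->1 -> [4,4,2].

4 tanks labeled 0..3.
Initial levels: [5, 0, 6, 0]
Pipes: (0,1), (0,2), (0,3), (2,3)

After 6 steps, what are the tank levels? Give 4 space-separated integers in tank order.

Step 1: flows [0->1,2->0,0->3,2->3] -> levels [4 1 4 2]
Step 2: flows [0->1,0=2,0->3,2->3] -> levels [2 2 3 4]
Step 3: flows [0=1,2->0,3->0,3->2] -> levels [4 2 3 2]
Step 4: flows [0->1,0->2,0->3,2->3] -> levels [1 3 3 4]
Step 5: flows [1->0,2->0,3->0,3->2] -> levels [4 2 3 2]
  -> period-2 cycle: step 5 state = step 3 state
  -> state at step 6: (6-3) mod 2 = 1, same as step 4 -> [1 3 3 4]

Answer: 1 3 3 4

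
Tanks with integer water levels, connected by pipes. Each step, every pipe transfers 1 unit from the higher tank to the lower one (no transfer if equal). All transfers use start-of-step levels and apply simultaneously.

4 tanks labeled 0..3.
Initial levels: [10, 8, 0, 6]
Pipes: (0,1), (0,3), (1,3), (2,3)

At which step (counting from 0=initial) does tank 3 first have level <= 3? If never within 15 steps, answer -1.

Step 1: flows [0->1,0->3,1->3,3->2] -> levels [8 8 1 7]
Step 2: flows [0=1,0->3,1->3,3->2] -> levels [7 7 2 8]
Step 3: flows [0=1,3->0,3->1,3->2] -> levels [8 8 3 5]
Step 4: flows [0=1,0->3,1->3,3->2] -> levels [7 7 4 6]
Step 5: flows [0=1,0->3,1->3,3->2] -> levels [6 6 5 7]
Step 6: flows [0=1,3->0,3->1,3->2] -> levels [7 7 6 4]
Step 7: flows [0=1,0->3,1->3,2->3] -> levels [6 6 5 7]
  -> period-2 cycle (repeats step 5); tank 3 never drops to <=3
Tank 3 never reaches <=3 within 15 steps

Answer: -1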